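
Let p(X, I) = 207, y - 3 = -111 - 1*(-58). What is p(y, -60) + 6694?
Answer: 6901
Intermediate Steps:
y = -50 (y = 3 + (-111 - 1*(-58)) = 3 + (-111 + 58) = 3 - 53 = -50)
p(y, -60) + 6694 = 207 + 6694 = 6901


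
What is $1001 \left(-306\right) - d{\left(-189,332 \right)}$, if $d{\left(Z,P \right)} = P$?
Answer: $-306638$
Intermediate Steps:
$1001 \left(-306\right) - d{\left(-189,332 \right)} = 1001 \left(-306\right) - 332 = -306306 - 332 = -306638$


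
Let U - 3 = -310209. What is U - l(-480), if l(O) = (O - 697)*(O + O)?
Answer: -1440126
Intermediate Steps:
U = -310206 (U = 3 - 310209 = -310206)
l(O) = 2*O*(-697 + O) (l(O) = (-697 + O)*(2*O) = 2*O*(-697 + O))
U - l(-480) = -310206 - 2*(-480)*(-697 - 480) = -310206 - 2*(-480)*(-1177) = -310206 - 1*1129920 = -310206 - 1129920 = -1440126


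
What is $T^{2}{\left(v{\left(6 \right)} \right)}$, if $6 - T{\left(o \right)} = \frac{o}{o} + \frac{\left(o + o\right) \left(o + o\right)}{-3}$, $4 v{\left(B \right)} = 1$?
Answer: $\frac{3721}{144} \approx 25.84$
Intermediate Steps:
$v{\left(B \right)} = \frac{1}{4}$ ($v{\left(B \right)} = \frac{1}{4} \cdot 1 = \frac{1}{4}$)
$T{\left(o \right)} = 5 + \frac{4 o^{2}}{3}$ ($T{\left(o \right)} = 6 - \left(\frac{o}{o} + \frac{\left(o + o\right) \left(o + o\right)}{-3}\right) = 6 - \left(1 + 2 o 2 o \left(- \frac{1}{3}\right)\right) = 6 - \left(1 + 4 o^{2} \left(- \frac{1}{3}\right)\right) = 6 - \left(1 - \frac{4 o^{2}}{3}\right) = 6 + \left(-1 + \frac{4 o^{2}}{3}\right) = 5 + \frac{4 o^{2}}{3}$)
$T^{2}{\left(v{\left(6 \right)} \right)} = \left(5 + \frac{4}{3 \cdot 16}\right)^{2} = \left(5 + \frac{4}{3} \cdot \frac{1}{16}\right)^{2} = \left(5 + \frac{1}{12}\right)^{2} = \left(\frac{61}{12}\right)^{2} = \frac{3721}{144}$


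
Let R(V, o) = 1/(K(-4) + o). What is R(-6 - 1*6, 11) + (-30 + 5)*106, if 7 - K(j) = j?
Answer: -58299/22 ≈ -2650.0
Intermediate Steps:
K(j) = 7 - j
R(V, o) = 1/(11 + o) (R(V, o) = 1/((7 - 1*(-4)) + o) = 1/((7 + 4) + o) = 1/(11 + o))
R(-6 - 1*6, 11) + (-30 + 5)*106 = 1/(11 + 11) + (-30 + 5)*106 = 1/22 - 25*106 = 1/22 - 2650 = -58299/22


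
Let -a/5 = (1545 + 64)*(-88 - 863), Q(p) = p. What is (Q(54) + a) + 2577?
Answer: 7653426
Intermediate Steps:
a = 7650795 (a = -5*(1545 + 64)*(-88 - 863) = -8045*(-951) = -5*(-1530159) = 7650795)
(Q(54) + a) + 2577 = (54 + 7650795) + 2577 = 7650849 + 2577 = 7653426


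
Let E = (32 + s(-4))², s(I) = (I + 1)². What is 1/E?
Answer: 1/1681 ≈ 0.00059488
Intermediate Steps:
s(I) = (1 + I)²
E = 1681 (E = (32 + (1 - 4)²)² = (32 + (-3)²)² = (32 + 9)² = 41² = 1681)
1/E = 1/1681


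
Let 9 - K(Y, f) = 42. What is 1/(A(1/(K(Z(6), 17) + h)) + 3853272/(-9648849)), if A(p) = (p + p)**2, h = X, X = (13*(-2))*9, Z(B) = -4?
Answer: -229285598787/91552437404 ≈ -2.5044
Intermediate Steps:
K(Y, f) = -33 (K(Y, f) = 9 - 1*42 = 9 - 42 = -33)
X = -234 (X = -26*9 = -234)
h = -234
A(p) = 4*p**2 (A(p) = (2*p)**2 = 4*p**2)
1/(A(1/(K(Z(6), 17) + h)) + 3853272/(-9648849)) = 1/(4*(1/(-33 - 234))**2 + 3853272/(-9648849)) = 1/(4*(1/(-267))**2 + 3853272*(-1/9648849)) = 1/(4*(-1/267)**2 - 1284424/3216283) = 1/(4*(1/71289) - 1284424/3216283) = 1/(4/71289 - 1284424/3216283) = 1/(-91552437404/229285598787) = -229285598787/91552437404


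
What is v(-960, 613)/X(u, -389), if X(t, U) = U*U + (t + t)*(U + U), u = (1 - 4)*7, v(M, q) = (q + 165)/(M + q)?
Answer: -2/164131 ≈ -1.2185e-5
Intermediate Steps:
v(M, q) = (165 + q)/(M + q)
u = -21 (u = -3*7 = -21)
X(t, U) = U**2 + 4*U*t (X(t, U) = U**2 + (2*t)*(2*U) = U**2 + 4*U*t)
v(-960, 613)/X(u, -389) = ((165 + 613)/(-960 + 613))/((-389*(-389 + 4*(-21)))) = (778/(-347))/((-389*(-389 - 84))) = (-1/347*778)/((-389*(-473))) = -778/347/183997 = -778/347*1/183997 = -2/164131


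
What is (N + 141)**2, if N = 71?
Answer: 44944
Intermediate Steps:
(N + 141)**2 = (71 + 141)**2 = 212**2 = 44944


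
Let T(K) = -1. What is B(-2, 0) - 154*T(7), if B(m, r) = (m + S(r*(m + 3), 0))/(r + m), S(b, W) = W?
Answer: 155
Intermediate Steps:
B(m, r) = m/(m + r) (B(m, r) = (m + 0)/(r + m) = m/(m + r))
B(-2, 0) - 154*T(7) = -2/(-2 + 0) - 154*(-1) = -2/(-2) + 154 = -2*(-1/2) + 154 = 1 + 154 = 155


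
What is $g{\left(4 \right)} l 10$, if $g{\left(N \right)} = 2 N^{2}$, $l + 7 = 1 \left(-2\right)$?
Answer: $-2880$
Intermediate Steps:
$l = -9$ ($l = -7 + 1 \left(-2\right) = -7 - 2 = -9$)
$g{\left(4 \right)} l 10 = 2 \cdot 4^{2} \left(\left(-9\right) 10\right) = 2 \cdot 16 \left(-90\right) = 32 \left(-90\right) = -2880$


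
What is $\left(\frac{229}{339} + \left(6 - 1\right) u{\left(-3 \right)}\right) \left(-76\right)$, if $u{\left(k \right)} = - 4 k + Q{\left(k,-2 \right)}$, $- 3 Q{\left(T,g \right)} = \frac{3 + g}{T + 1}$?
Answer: $- \frac{528238}{113} \approx -4674.7$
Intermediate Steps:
$Q{\left(T,g \right)} = - \frac{3 + g}{3 \left(1 + T\right)}$ ($Q{\left(T,g \right)} = - \frac{\left(3 + g\right) \frac{1}{T + 1}}{3} = - \frac{\left(3 + g\right) \frac{1}{1 + T}}{3} = - \frac{\frac{1}{1 + T} \left(3 + g\right)}{3} = - \frac{3 + g}{3 \left(1 + T\right)}$)
$u{\left(k \right)} = - 4 k - \frac{1}{3 \left(1 + k\right)}$ ($u{\left(k \right)} = - 4 k + \frac{-3 - -2}{3 \left(1 + k\right)} = - 4 k + \frac{-3 + 2}{3 \left(1 + k\right)} = - 4 k + \frac{1}{3} \frac{1}{1 + k} \left(-1\right) = - 4 k - \frac{1}{3 \left(1 + k\right)}$)
$\left(\frac{229}{339} + \left(6 - 1\right) u{\left(-3 \right)}\right) \left(-76\right) = \left(\frac{229}{339} + \left(6 - 1\right) \frac{-1 - - 36 \left(1 - 3\right)}{3 \left(1 - 3\right)}\right) \left(-76\right) = \left(229 \cdot \frac{1}{339} + 5 \frac{-1 - \left(-36\right) \left(-2\right)}{3 \left(-2\right)}\right) \left(-76\right) = \left(\frac{229}{339} + 5 \cdot \frac{1}{3} \left(- \frac{1}{2}\right) \left(-1 - 72\right)\right) \left(-76\right) = \left(\frac{229}{339} + 5 \cdot \frac{1}{3} \left(- \frac{1}{2}\right) \left(-73\right)\right) \left(-76\right) = \left(\frac{229}{339} + 5 \cdot \frac{73}{6}\right) \left(-76\right) = \left(\frac{229}{339} + \frac{365}{6}\right) \left(-76\right) = \frac{13901}{226} \left(-76\right) = - \frac{528238}{113}$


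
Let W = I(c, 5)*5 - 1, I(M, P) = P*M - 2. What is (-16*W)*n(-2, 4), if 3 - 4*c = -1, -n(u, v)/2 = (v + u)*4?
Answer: 3584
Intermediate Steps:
n(u, v) = -8*u - 8*v (n(u, v) = -2*(v + u)*4 = -2*(u + v)*4 = -2*(4*u + 4*v) = -8*u - 8*v)
c = 1 (c = 3/4 - 1/4*(-1) = 3/4 + 1/4 = 1)
I(M, P) = -2 + M*P (I(M, P) = M*P - 2 = -2 + M*P)
W = 14 (W = (-2 + 1*5)*5 - 1 = (-2 + 5)*5 - 1 = 3*5 - 1 = 15 - 1 = 14)
(-16*W)*n(-2, 4) = (-16*14)*(-8*(-2) - 8*4) = -224*(16 - 32) = -224*(-16) = 3584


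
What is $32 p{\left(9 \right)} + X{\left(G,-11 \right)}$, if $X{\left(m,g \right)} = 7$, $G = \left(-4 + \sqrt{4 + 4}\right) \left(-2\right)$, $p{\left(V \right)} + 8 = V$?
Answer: $39$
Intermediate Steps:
$p{\left(V \right)} = -8 + V$
$G = 8 - 4 \sqrt{2}$ ($G = \left(-4 + \sqrt{8}\right) \left(-2\right) = \left(-4 + 2 \sqrt{2}\right) \left(-2\right) = 8 - 4 \sqrt{2} \approx 2.3431$)
$32 p{\left(9 \right)} + X{\left(G,-11 \right)} = 32 \left(-8 + 9\right) + 7 = 32 \cdot 1 + 7 = 32 + 7 = 39$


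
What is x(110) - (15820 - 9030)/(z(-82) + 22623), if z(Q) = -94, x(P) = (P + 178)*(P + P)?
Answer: 1427430650/22529 ≈ 63360.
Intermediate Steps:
x(P) = 2*P*(178 + P) (x(P) = (178 + P)*(2*P) = 2*P*(178 + P))
x(110) - (15820 - 9030)/(z(-82) + 22623) = 2*110*(178 + 110) - (15820 - 9030)/(-94 + 22623) = 2*110*288 - 6790/22529 = 63360 - 6790/22529 = 1427430650/22529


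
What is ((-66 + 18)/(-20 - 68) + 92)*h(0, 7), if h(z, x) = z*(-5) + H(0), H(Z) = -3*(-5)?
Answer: 15270/11 ≈ 1388.2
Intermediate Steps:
H(Z) = 15
h(z, x) = 15 - 5*z (h(z, x) = z*(-5) + 15 = -5*z + 15 = 15 - 5*z)
((-66 + 18)/(-20 - 68) + 92)*h(0, 7) = ((-66 + 18)/(-20 - 68) + 92)*(15 - 5*0) = (-48/(-88) + 92)*(15 + 0) = (-48*(-1/88) + 92)*15 = (6/11 + 92)*15 = (1018/11)*15 = 15270/11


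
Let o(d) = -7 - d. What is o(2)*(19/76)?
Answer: -9/4 ≈ -2.2500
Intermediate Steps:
o(2)*(19/76) = (-7 - 1*2)*(19/76) = (-7 - 2)*(19*(1/76)) = -9*¼ = -9/4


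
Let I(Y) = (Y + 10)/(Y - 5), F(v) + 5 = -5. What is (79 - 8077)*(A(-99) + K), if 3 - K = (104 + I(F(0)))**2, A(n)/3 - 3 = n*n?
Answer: -148754802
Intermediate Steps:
F(v) = -10 (F(v) = -5 - 5 = -10)
A(n) = 9 + 3*n**2 (A(n) = 9 + 3*(n*n) = 9 + 3*n**2)
I(Y) = (10 + Y)/(-5 + Y)
K = -10813 (K = 3 - (104 + (10 - 10)/(-5 - 10))**2 = 3 - (104 + 0/(-15))**2 = 3 - (104 - 1/15*0)**2 = 3 - (104 + 0)**2 = 3 - 1*104**2 = 3 - 1*10816 = 3 - 10816 = -10813)
(79 - 8077)*(A(-99) + K) = (79 - 8077)*((9 + 3*(-99)**2) - 10813) = -7998*((9 + 3*9801) - 10813) = -7998*((9 + 29403) - 10813) = -7998*(29412 - 10813) = -7998*18599 = -148754802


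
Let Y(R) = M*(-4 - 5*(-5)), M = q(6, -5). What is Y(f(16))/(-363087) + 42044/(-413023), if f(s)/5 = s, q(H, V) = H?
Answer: -1701963414/16662586889 ≈ -0.10214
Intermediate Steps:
M = 6
f(s) = 5*s
Y(R) = 126 (Y(R) = 6*(-4 - 5*(-5)) = 6*(-4 + 25) = 6*21 = 126)
Y(f(16))/(-363087) + 42044/(-413023) = 126/(-363087) + 42044/(-413023) = 126*(-1/363087) + 42044*(-1/413023) = -14/40343 - 42044/413023 = -1701963414/16662586889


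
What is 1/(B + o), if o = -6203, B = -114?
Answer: -1/6317 ≈ -0.00015830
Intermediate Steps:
1/(B + o) = 1/(-114 - 6203) = 1/(-6317) = -1/6317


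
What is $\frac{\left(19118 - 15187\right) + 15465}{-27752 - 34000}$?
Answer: $- \frac{4849}{15438} \approx -0.3141$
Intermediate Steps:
$\frac{\left(19118 - 15187\right) + 15465}{-27752 - 34000} = \frac{\left(19118 - 15187\right) + 15465}{-61752} = \left(3931 + 15465\right) \left(- \frac{1}{61752}\right) = 19396 \left(- \frac{1}{61752}\right) = - \frac{4849}{15438}$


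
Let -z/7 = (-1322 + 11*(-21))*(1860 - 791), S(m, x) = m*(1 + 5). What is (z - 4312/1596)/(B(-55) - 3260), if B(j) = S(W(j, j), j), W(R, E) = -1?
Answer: -662402489/186162 ≈ -3558.2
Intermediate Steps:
S(m, x) = 6*m (S(m, x) = m*6 = 6*m)
B(j) = -6 (B(j) = 6*(-1) = -6)
z = 11621099 (z = -7*(-1322 + 11*(-21))*(1860 - 791) = -7*(-1322 - 231)*1069 = -(-10871)*1069 = -7*(-1660157) = 11621099)
(z - 4312/1596)/(B(-55) - 3260) = (11621099 - 4312/1596)/(-6 - 3260) = (11621099 - 4312*1/1596)/(-3266) = (11621099 - 154/57)*(-1/3266) = (662402489/57)*(-1/3266) = -662402489/186162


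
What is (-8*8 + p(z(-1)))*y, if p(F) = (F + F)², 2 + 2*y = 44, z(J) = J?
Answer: -1260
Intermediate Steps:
y = 21 (y = -1 + (½)*44 = -1 + 22 = 21)
p(F) = 4*F² (p(F) = (2*F)² = 4*F²)
(-8*8 + p(z(-1)))*y = (-8*8 + 4*(-1)²)*21 = (-64 + 4*1)*21 = (-64 + 4)*21 = -60*21 = -1260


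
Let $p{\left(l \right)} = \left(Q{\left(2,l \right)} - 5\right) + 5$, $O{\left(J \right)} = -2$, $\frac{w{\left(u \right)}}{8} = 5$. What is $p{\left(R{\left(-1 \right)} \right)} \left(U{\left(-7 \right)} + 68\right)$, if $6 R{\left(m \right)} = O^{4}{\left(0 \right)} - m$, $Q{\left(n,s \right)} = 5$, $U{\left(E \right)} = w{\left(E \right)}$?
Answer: $540$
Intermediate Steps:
$w{\left(u \right)} = 40$ ($w{\left(u \right)} = 8 \cdot 5 = 40$)
$U{\left(E \right)} = 40$
$R{\left(m \right)} = \frac{8}{3} - \frac{m}{6}$ ($R{\left(m \right)} = \frac{\left(-2\right)^{4} - m}{6} = \frac{16 - m}{6} = \frac{8}{3} - \frac{m}{6}$)
$p{\left(l \right)} = 5$ ($p{\left(l \right)} = \left(5 - 5\right) + 5 = 0 + 5 = 5$)
$p{\left(R{\left(-1 \right)} \right)} \left(U{\left(-7 \right)} + 68\right) = 5 \left(40 + 68\right) = 5 \cdot 108 = 540$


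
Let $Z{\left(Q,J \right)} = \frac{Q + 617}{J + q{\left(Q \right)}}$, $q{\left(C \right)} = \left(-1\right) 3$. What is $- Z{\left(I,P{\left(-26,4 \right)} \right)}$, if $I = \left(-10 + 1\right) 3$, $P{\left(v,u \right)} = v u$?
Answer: $\frac{590}{107} \approx 5.514$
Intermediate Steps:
$q{\left(C \right)} = -3$
$P{\left(v,u \right)} = u v$
$I = -27$ ($I = \left(-9\right) 3 = -27$)
$Z{\left(Q,J \right)} = \frac{617 + Q}{-3 + J}$ ($Z{\left(Q,J \right)} = \frac{Q + 617}{J - 3} = \frac{617 + Q}{-3 + J}$)
$- Z{\left(I,P{\left(-26,4 \right)} \right)} = - \frac{617 - 27}{-3 + 4 \left(-26\right)} = - \frac{590}{-3 - 104} = - \frac{590}{-107} = - \frac{\left(-1\right) 590}{107} = \left(-1\right) \left(- \frac{590}{107}\right) = \frac{590}{107}$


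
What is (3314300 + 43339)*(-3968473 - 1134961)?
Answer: -17135489032326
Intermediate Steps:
(3314300 + 43339)*(-3968473 - 1134961) = 3357639*(-5103434) = -17135489032326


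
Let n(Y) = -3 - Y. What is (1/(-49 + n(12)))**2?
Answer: 1/4096 ≈ 0.00024414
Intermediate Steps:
(1/(-49 + n(12)))**2 = (1/(-49 + (-3 - 1*12)))**2 = (1/(-49 + (-3 - 12)))**2 = (1/(-49 - 15))**2 = (1/(-64))**2 = (-1/64)**2 = 1/4096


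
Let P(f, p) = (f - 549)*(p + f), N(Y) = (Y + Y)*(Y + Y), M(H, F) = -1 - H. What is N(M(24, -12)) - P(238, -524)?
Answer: -86446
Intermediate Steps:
N(Y) = 4*Y² (N(Y) = (2*Y)*(2*Y) = 4*Y²)
P(f, p) = (-549 + f)*(f + p)
N(M(24, -12)) - P(238, -524) = 4*(-1 - 1*24)² - (238² - 549*238 - 549*(-524) + 238*(-524)) = 4*(-1 - 24)² - (56644 - 130662 + 287676 - 124712) = 4*(-25)² - 1*88946 = 4*625 - 88946 = 2500 - 88946 = -86446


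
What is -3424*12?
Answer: -41088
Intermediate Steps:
-3424*12 = -1*41088 = -41088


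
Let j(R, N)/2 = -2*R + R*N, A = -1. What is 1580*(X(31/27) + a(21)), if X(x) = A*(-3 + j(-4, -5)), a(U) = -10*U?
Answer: -415540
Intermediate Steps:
j(R, N) = -4*R + 2*N*R (j(R, N) = 2*(-2*R + R*N) = 2*(-2*R + N*R) = -4*R + 2*N*R)
X(x) = -53 (X(x) = -(-3 + 2*(-4)*(-2 - 5)) = -(-3 + 2*(-4)*(-7)) = -(-3 + 56) = -1*53 = -53)
1580*(X(31/27) + a(21)) = 1580*(-53 - 10*21) = 1580*(-53 - 210) = 1580*(-263) = -415540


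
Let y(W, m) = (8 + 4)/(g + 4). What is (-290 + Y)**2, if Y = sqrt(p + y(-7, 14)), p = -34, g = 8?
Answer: (290 - I*sqrt(33))**2 ≈ 84067.0 - 3331.8*I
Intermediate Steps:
y(W, m) = 1 (y(W, m) = (8 + 4)/(8 + 4) = 12/12 = 12*(1/12) = 1)
Y = I*sqrt(33) (Y = sqrt(-34 + 1) = sqrt(-33) = I*sqrt(33) ≈ 5.7446*I)
(-290 + Y)**2 = (-290 + I*sqrt(33))**2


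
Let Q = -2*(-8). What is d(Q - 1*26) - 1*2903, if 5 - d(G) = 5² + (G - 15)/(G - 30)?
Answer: -23389/8 ≈ -2923.6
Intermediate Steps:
Q = 16
d(G) = -20 - (-15 + G)/(-30 + G) (d(G) = 5 - (5² + (G - 15)/(G - 30)) = 5 - (25 + (-15 + G)/(-30 + G)) = 5 + (-25 - (-15 + G)/(-30 + G)) = -20 - (-15 + G)/(-30 + G))
d(Q - 1*26) - 1*2903 = 3*(205 - 7*(16 - 1*26))/(-30 + (16 - 1*26)) - 1*2903 = 3*(205 - 7*(16 - 26))/(-30 + (16 - 26)) - 2903 = 3*(205 - 7*(-10))/(-30 - 10) - 2903 = 3*(205 + 70)/(-40) - 2903 = 3*(-1/40)*275 - 2903 = -165/8 - 2903 = -23389/8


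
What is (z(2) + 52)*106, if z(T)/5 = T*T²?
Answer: 9752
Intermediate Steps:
z(T) = 5*T³ (z(T) = 5*(T*T²) = 5*T³)
(z(2) + 52)*106 = (5*2³ + 52)*106 = (5*8 + 52)*106 = (40 + 52)*106 = 92*106 = 9752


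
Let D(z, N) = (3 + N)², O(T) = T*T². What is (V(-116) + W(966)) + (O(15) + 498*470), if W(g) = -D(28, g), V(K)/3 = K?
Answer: -701874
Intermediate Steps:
O(T) = T³
V(K) = 3*K
W(g) = -(3 + g)²
(V(-116) + W(966)) + (O(15) + 498*470) = (3*(-116) - (3 + 966)²) + (15³ + 498*470) = (-348 - 1*969²) + (3375 + 234060) = (-348 - 1*938961) + 237435 = (-348 - 938961) + 237435 = -939309 + 237435 = -701874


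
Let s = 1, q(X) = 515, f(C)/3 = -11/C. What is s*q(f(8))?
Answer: 515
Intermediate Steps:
f(C) = -33/C (f(C) = 3*(-11/C) = -33/C)
s*q(f(8)) = 1*515 = 515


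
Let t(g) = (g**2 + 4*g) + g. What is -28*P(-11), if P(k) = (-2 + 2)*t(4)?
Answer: 0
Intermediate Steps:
t(g) = g**2 + 5*g
P(k) = 0 (P(k) = (-2 + 2)*(4*(5 + 4)) = 0*(4*9) = 0*36 = 0)
-28*P(-11) = -28*0 = 0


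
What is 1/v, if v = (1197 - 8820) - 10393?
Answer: -1/18016 ≈ -5.5506e-5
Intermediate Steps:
v = -18016 (v = -7623 - 10393 = -18016)
1/v = 1/(-18016) = -1/18016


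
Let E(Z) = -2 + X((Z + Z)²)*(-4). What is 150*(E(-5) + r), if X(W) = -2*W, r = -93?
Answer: 105750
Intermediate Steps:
E(Z) = -2 + 32*Z² (E(Z) = -2 - 2*(Z + Z)²*(-4) = -2 - 2*4*Z²*(-4) = -2 - 8*Z²*(-4) = -2 + 32*Z²)
150*(E(-5) + r) = 150*((-2 + 32*(-5)²) - 93) = 150*((-2 + 32*25) - 93) = 150*((-2 + 800) - 93) = 150*(798 - 93) = 150*705 = 105750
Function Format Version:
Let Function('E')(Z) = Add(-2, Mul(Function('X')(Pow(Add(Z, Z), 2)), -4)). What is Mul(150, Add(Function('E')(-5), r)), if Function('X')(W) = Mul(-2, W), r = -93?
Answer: 105750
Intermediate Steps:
Function('E')(Z) = Add(-2, Mul(32, Pow(Z, 2))) (Function('E')(Z) = Add(-2, Mul(Mul(-2, Pow(Add(Z, Z), 2)), -4)) = Add(-2, Mul(Mul(-2, Pow(Mul(2, Z), 2)), -4)) = Add(-2, Mul(Mul(-2, Mul(4, Pow(Z, 2))), -4)) = Add(-2, Mul(Mul(-8, Pow(Z, 2)), -4)) = Add(-2, Mul(32, Pow(Z, 2))))
Mul(150, Add(Function('E')(-5), r)) = Mul(150, Add(Add(-2, Mul(32, Pow(-5, 2))), -93)) = Mul(150, Add(Add(-2, Mul(32, 25)), -93)) = Mul(150, Add(Add(-2, 800), -93)) = Mul(150, Add(798, -93)) = Mul(150, 705) = 105750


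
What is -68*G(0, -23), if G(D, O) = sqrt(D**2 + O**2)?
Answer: -1564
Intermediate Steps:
-68*G(0, -23) = -68*sqrt(0**2 + (-23)**2) = -68*sqrt(0 + 529) = -68*sqrt(529) = -68*23 = -1564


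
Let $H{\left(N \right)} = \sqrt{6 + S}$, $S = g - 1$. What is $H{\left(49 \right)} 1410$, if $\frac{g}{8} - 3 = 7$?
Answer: $1410 \sqrt{85} \approx 13000.0$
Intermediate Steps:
$g = 80$ ($g = 24 + 8 \cdot 7 = 24 + 56 = 80$)
$S = 79$ ($S = 80 - 1 = 79$)
$H{\left(N \right)} = \sqrt{85}$ ($H{\left(N \right)} = \sqrt{6 + 79} = \sqrt{85}$)
$H{\left(49 \right)} 1410 = \sqrt{85} \cdot 1410 = 1410 \sqrt{85}$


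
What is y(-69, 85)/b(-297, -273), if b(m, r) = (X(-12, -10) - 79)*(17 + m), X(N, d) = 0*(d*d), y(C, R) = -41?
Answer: -41/22120 ≈ -0.0018535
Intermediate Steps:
X(N, d) = 0 (X(N, d) = 0*d**2 = 0)
b(m, r) = -1343 - 79*m (b(m, r) = (0 - 79)*(17 + m) = -79*(17 + m) = -1343 - 79*m)
y(-69, 85)/b(-297, -273) = -41/(-1343 - 79*(-297)) = -41/(-1343 + 23463) = -41/22120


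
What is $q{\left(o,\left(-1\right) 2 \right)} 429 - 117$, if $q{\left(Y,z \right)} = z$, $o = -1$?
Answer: $-975$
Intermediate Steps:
$q{\left(o,\left(-1\right) 2 \right)} 429 - 117 = \left(-1\right) 2 \cdot 429 - 117 = \left(-2\right) 429 - 117 = -858 - 117 = -975$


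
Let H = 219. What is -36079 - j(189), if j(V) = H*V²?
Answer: -7858978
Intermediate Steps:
j(V) = 219*V²
-36079 - j(189) = -36079 - 219*189² = -36079 - 219*35721 = -36079 - 1*7822899 = -36079 - 7822899 = -7858978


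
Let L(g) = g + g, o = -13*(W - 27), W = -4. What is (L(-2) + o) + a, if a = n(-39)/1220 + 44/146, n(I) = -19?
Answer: 35560393/89060 ≈ 399.29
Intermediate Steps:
a = 25453/89060 (a = -19/1220 + 44/146 = -19*1/1220 + 44*(1/146) = -19/1220 + 22/73 = 25453/89060 ≈ 0.28580)
o = 403 (o = -13*(-4 - 27) = -13*(-31) = 403)
L(g) = 2*g
(L(-2) + o) + a = (2*(-2) + 403) + 25453/89060 = (-4 + 403) + 25453/89060 = 399 + 25453/89060 = 35560393/89060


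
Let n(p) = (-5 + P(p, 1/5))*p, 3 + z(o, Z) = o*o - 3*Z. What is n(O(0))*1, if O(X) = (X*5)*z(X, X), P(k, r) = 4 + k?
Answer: 0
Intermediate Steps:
z(o, Z) = -3 + o² - 3*Z (z(o, Z) = -3 + (o*o - 3*Z) = -3 + (o² - 3*Z) = -3 + o² - 3*Z)
O(X) = 5*X*(-3 + X² - 3*X) (O(X) = (X*5)*(-3 + X² - 3*X) = (5*X)*(-3 + X² - 3*X) = 5*X*(-3 + X² - 3*X))
n(p) = p*(-1 + p) (n(p) = (-5 + (4 + p))*p = (-1 + p)*p = p*(-1 + p))
n(O(0))*1 = ((5*0*(-3 + 0² - 3*0))*(-1 + 5*0*(-3 + 0² - 3*0)))*1 = ((5*0*(-3 + 0 + 0))*(-1 + 5*0*(-3 + 0 + 0)))*1 = ((5*0*(-3))*(-1 + 5*0*(-3)))*1 = (0*(-1 + 0))*1 = (0*(-1))*1 = 0*1 = 0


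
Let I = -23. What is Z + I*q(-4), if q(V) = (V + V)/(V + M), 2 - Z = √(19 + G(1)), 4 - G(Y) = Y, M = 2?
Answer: -90 - √22 ≈ -94.690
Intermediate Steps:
G(Y) = 4 - Y
Z = 2 - √22 (Z = 2 - √(19 + (4 - 1*1)) = 2 - √(19 + (4 - 1)) = 2 - √(19 + 3) = 2 - √22 ≈ -2.6904)
q(V) = 2*V/(2 + V) (q(V) = (V + V)/(V + 2) = (2*V)/(2 + V) = 2*V/(2 + V))
Z + I*q(-4) = (2 - √22) - 46*(-4)/(2 - 4) = (2 - √22) - 46*(-4)/(-2) = (2 - √22) - 46*(-4)*(-1)/2 = (2 - √22) - 23*4 = (2 - √22) - 92 = -90 - √22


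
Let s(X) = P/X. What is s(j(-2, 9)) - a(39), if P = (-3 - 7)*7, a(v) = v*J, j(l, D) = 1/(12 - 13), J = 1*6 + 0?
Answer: -164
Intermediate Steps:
J = 6 (J = 6 + 0 = 6)
j(l, D) = -1 (j(l, D) = 1/(-1) = -1)
a(v) = 6*v (a(v) = v*6 = 6*v)
P = -70 (P = -10*7 = -70)
s(X) = -70/X
s(j(-2, 9)) - a(39) = -70/(-1) - 6*39 = -70*(-1) - 1*234 = 70 - 234 = -164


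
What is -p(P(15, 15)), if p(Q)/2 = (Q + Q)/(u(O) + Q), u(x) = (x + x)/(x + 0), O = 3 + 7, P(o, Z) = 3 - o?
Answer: -24/5 ≈ -4.8000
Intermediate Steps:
O = 10
u(x) = 2 (u(x) = (2*x)/x = 2)
p(Q) = 4*Q/(2 + Q) (p(Q) = 2*((Q + Q)/(2 + Q)) = 2*((2*Q)/(2 + Q)) = 2*(2*Q/(2 + Q)) = 4*Q/(2 + Q))
-p(P(15, 15)) = -4*(3 - 1*15)/(2 + (3 - 1*15)) = -4*(3 - 15)/(2 + (3 - 15)) = -4*(-12)/(2 - 12) = -4*(-12)/(-10) = -4*(-12)*(-1)/10 = -1*24/5 = -24/5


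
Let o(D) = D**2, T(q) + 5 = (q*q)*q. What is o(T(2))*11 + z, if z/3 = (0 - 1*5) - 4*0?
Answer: 84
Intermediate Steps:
T(q) = -5 + q**3 (T(q) = -5 + (q*q)*q = -5 + q**2*q = -5 + q**3)
z = -15 (z = 3*((0 - 1*5) - 4*0) = 3*((0 - 5) + 0) = 3*(-5 + 0) = 3*(-5) = -15)
o(T(2))*11 + z = (-5 + 2**3)**2*11 - 15 = (-5 + 8)**2*11 - 15 = 3**2*11 - 15 = 9*11 - 15 = 99 - 15 = 84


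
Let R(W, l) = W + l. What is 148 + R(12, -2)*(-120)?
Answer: -1052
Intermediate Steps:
148 + R(12, -2)*(-120) = 148 + (12 - 2)*(-120) = 148 + 10*(-120) = 148 - 1200 = -1052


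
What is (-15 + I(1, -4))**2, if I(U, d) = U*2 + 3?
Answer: 100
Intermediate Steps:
I(U, d) = 3 + 2*U (I(U, d) = 2*U + 3 = 3 + 2*U)
(-15 + I(1, -4))**2 = (-15 + (3 + 2*1))**2 = (-15 + (3 + 2))**2 = (-15 + 5)**2 = (-10)**2 = 100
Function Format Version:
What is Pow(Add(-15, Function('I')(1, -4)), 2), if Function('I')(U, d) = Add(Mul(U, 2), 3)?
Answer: 100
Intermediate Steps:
Function('I')(U, d) = Add(3, Mul(2, U)) (Function('I')(U, d) = Add(Mul(2, U), 3) = Add(3, Mul(2, U)))
Pow(Add(-15, Function('I')(1, -4)), 2) = Pow(Add(-15, Add(3, Mul(2, 1))), 2) = Pow(Add(-15, Add(3, 2)), 2) = Pow(Add(-15, 5), 2) = Pow(-10, 2) = 100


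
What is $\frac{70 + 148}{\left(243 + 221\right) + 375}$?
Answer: $\frac{218}{839} \approx 0.25983$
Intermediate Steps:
$\frac{70 + 148}{\left(243 + 221\right) + 375} = \frac{218}{464 + 375} = \frac{218}{839}$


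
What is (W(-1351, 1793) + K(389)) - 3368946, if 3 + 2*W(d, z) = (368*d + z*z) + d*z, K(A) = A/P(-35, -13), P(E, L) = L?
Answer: -83754019/26 ≈ -3.2213e+6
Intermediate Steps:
K(A) = -A/13 (K(A) = A/(-13) = A*(-1/13) = -A/13)
W(d, z) = -3/2 + z²/2 + 184*d + d*z/2 (W(d, z) = -3/2 + ((368*d + z*z) + d*z)/2 = -3/2 + ((368*d + z²) + d*z)/2 = -3/2 + ((z² + 368*d) + d*z)/2 = -3/2 + (z² + 368*d + d*z)/2 = -3/2 + (z²/2 + 184*d + d*z/2) = -3/2 + z²/2 + 184*d + d*z/2)
(W(-1351, 1793) + K(389)) - 3368946 = ((-3/2 + (½)*1793² + 184*(-1351) + (½)*(-1351)*1793) - 1/13*389) - 3368946 = ((-3/2 + (½)*3214849 - 248584 - 2422343/2) - 389/13) - 3368946 = ((-3/2 + 3214849/2 - 248584 - 2422343/2) - 389/13) - 3368946 = (295335/2 - 389/13) - 3368946 = 3838577/26 - 3368946 = -83754019/26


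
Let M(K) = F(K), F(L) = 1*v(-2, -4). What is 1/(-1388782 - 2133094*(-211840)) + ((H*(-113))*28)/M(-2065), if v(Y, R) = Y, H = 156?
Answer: 184125146888417281/746074211840 ≈ 2.4679e+5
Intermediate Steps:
F(L) = -2 (F(L) = 1*(-2) = -2)
M(K) = -2
1/(-1388782 - 2133094*(-211840)) + ((H*(-113))*28)/M(-2065) = 1/(-1388782 - 2133094*(-211840)) + ((156*(-113))*28)/(-2) = -1/211840/(-3521876) - 17628*28*(-1/2) = -1/3521876*(-1/211840) - 493584*(-1/2) = 1/746074211840 + 246792 = 184125146888417281/746074211840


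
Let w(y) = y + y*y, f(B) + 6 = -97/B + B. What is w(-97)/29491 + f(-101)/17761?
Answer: 16388585022/52902754751 ≈ 0.30979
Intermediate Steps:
f(B) = -6 + B - 97/B (f(B) = -6 + (-97/B + B) = -6 + (B - 97/B) = -6 + B - 97/B)
w(y) = y + y²
w(-97)/29491 + f(-101)/17761 = -97*(1 - 97)/29491 + (-6 - 101 - 97/(-101))/17761 = -97*(-96)*(1/29491) + (-6 - 101 - 97*(-1/101))*(1/17761) = 9312*(1/29491) + (-6 - 101 + 97/101)*(1/17761) = 9312/29491 - 10710/101*1/17761 = 9312/29491 - 10710/1793861 = 16388585022/52902754751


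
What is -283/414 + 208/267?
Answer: 3517/36846 ≈ 0.095451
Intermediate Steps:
-283/414 + 208/267 = 3517/36846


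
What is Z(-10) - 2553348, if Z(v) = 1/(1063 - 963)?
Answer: -255334799/100 ≈ -2.5533e+6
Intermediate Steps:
Z(v) = 1/100
Z(-10) - 2553348 = 1/100 - 2553348 = -255334799/100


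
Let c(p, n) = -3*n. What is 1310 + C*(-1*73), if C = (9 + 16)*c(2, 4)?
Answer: 23210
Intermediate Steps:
C = -300 (C = (9 + 16)*(-3*4) = 25*(-12) = -300)
1310 + C*(-1*73) = 1310 - (-300)*73 = 1310 - 300*(-73) = 1310 + 21900 = 23210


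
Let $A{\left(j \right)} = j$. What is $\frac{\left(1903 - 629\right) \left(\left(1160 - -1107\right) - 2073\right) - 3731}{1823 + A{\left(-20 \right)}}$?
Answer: $\frac{243425}{1803} \approx 135.01$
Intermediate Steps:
$\frac{\left(1903 - 629\right) \left(\left(1160 - -1107\right) - 2073\right) - 3731}{1823 + A{\left(-20 \right)}} = \frac{\left(1903 - 629\right) \left(\left(1160 - -1107\right) - 2073\right) - 3731}{1823 - 20} = \frac{1274 \left(\left(1160 + 1107\right) - 2073\right) - 3731}{1803} = \left(1274 \left(2267 - 2073\right) - 3731\right) \frac{1}{1803} = \left(1274 \cdot 194 - 3731\right) \frac{1}{1803} = \left(247156 - 3731\right) \frac{1}{1803} = 243425 \cdot \frac{1}{1803} = \frac{243425}{1803}$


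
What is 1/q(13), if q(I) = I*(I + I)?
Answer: 1/338 ≈ 0.0029586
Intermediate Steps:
q(I) = 2*I**2 (q(I) = I*(2*I) = 2*I**2)
1/q(13) = 1/(2*13**2) = 1/(2*169) = 1/338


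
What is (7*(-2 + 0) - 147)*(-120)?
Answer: 19320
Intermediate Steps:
(7*(-2 + 0) - 147)*(-120) = (7*(-2) - 147)*(-120) = (-14 - 147)*(-120) = -161*(-120) = 19320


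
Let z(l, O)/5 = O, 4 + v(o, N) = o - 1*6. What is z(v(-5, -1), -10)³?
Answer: -125000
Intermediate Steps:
v(o, N) = -10 + o (v(o, N) = -4 + (o - 1*6) = -4 + (o - 6) = -4 + (-6 + o) = -10 + o)
z(l, O) = 5*O
z(v(-5, -1), -10)³ = (5*(-10))³ = (-50)³ = -125000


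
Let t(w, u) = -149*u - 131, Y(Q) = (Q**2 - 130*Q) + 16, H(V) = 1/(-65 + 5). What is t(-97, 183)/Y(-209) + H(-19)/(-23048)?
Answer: -37888075373/98000556960 ≈ -0.38661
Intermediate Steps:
H(V) = -1/60 (H(V) = 1/(-60) = -1/60)
Y(Q) = 16 + Q**2 - 130*Q
t(w, u) = -131 - 149*u
t(-97, 183)/Y(-209) + H(-19)/(-23048) = (-131 - 149*183)/(16 + (-209)**2 - 130*(-209)) - 1/60/(-23048) = (-131 - 27267)/(16 + 43681 + 27170) - 1/60*(-1/23048) = -27398/70867 + 1/1382880 = -37888075373/98000556960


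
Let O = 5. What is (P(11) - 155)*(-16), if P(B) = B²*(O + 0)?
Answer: -7200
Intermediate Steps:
P(B) = 5*B² (P(B) = B²*(5 + 0) = B²*5 = 5*B²)
(P(11) - 155)*(-16) = (5*11² - 155)*(-16) = (5*121 - 155)*(-16) = (605 - 155)*(-16) = 450*(-16) = -7200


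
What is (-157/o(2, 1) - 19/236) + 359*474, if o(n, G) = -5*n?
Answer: 200814311/1180 ≈ 1.7018e+5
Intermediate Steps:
(-157/o(2, 1) - 19/236) + 359*474 = (-157/((-5*2)) - 19/236) + 359*474 = (-157/(-10) - 19*1/236) + 170166 = (-157*(-⅒) - 19/236) + 170166 = (157/10 - 19/236) + 170166 = 18431/1180 + 170166 = 200814311/1180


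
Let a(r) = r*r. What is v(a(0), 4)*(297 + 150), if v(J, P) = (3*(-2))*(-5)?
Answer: 13410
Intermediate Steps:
a(r) = r²
v(J, P) = 30 (v(J, P) = -6*(-5) = 30)
v(a(0), 4)*(297 + 150) = 30*(297 + 150) = 30*447 = 13410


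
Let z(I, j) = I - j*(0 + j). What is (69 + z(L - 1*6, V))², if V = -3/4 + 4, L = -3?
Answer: 625681/256 ≈ 2444.1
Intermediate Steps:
V = 13/4 (V = -3*¼ + 4 = -¾ + 4 = 13/4 ≈ 3.2500)
z(I, j) = I - j² (z(I, j) = I - j*j = I - j²)
(69 + z(L - 1*6, V))² = (69 + ((-3 - 1*6) - (13/4)²))² = (69 + ((-3 - 6) - 1*169/16))² = (69 + (-9 - 169/16))² = (69 - 313/16)² = (791/16)² = 625681/256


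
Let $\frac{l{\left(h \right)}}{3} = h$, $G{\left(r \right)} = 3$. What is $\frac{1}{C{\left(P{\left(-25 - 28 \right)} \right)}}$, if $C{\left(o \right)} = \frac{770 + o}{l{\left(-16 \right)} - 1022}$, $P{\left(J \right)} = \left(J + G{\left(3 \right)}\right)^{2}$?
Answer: $- \frac{107}{327} \approx -0.32722$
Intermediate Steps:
$l{\left(h \right)} = 3 h$
$P{\left(J \right)} = \left(3 + J\right)^{2}$ ($P{\left(J \right)} = \left(J + 3\right)^{2} = \left(3 + J\right)^{2}$)
$C{\left(o \right)} = - \frac{77}{107} - \frac{o}{1070}$ ($C{\left(o \right)} = \frac{770 + o}{3 \left(-16\right) - 1022} = \frac{770 + o}{-48 - 1022} = \frac{770 + o}{-1070} = \left(770 + o\right) \left(- \frac{1}{1070}\right) = - \frac{77}{107} - \frac{o}{1070}$)
$\frac{1}{C{\left(P{\left(-25 - 28 \right)} \right)}} = \frac{1}{- \frac{77}{107} - \frac{\left(3 - 53\right)^{2}}{1070}} = \frac{1}{- \frac{77}{107} - \frac{\left(-50\right)^{2}}{1070}} = \frac{1}{- \frac{77}{107} - \frac{250}{107}} = \frac{1}{- \frac{327}{107}} = - \frac{107}{327}$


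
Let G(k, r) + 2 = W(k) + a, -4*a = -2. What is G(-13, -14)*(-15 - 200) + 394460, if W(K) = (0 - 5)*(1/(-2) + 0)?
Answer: 394245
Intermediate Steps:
W(K) = 5/2 (W(K) = -5*(-1/2 + 0) = -5*(-1/2) = 5/2)
a = 1/2 (a = -1/4*(-2) = 1/2 ≈ 0.50000)
G(k, r) = 1 (G(k, r) = -2 + (5/2 + 1/2) = -2 + 3 = 1)
G(-13, -14)*(-15 - 200) + 394460 = 1*(-15 - 200) + 394460 = 1*(-215) + 394460 = -215 + 394460 = 394245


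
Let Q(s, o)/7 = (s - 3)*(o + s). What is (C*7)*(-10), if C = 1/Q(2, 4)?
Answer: 5/3 ≈ 1.6667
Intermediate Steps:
Q(s, o) = 7*(-3 + s)*(o + s) (Q(s, o) = 7*((s - 3)*(o + s)) = 7*((-3 + s)*(o + s)) = 7*(-3 + s)*(o + s))
C = -1/42 (C = 1/(-21*4 - 21*2 + 7*2² + 7*4*2) = 1/(-84 - 42 + 7*4 + 56) = 1/(-84 - 42 + 28 + 56) = 1/(-42) = -1/42 ≈ -0.023810)
(C*7)*(-10) = -1/42*7*(-10) = -⅙*(-10) = 5/3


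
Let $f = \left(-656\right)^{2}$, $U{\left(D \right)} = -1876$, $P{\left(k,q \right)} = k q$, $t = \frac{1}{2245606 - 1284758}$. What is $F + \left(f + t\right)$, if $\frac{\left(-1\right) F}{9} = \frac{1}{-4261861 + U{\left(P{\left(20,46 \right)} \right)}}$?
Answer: $\frac{1763001888537367305}{4096803168976} \approx 4.3034 \cdot 10^{5}$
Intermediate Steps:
$t = \frac{1}{960848} \approx 1.0407 \cdot 10^{-6}$
$F = \frac{9}{4263737}$ ($F = - \frac{9}{-4261861 - 1876} = - \frac{9}{-4263737} = \left(-9\right) \left(- \frac{1}{4263737}\right) = \frac{9}{4263737} \approx 2.1108 \cdot 10^{-6}$)
$f = 430336$
$F + \left(f + t\right) = \frac{9}{4263737} + \left(430336 + \frac{1}{960848}\right) = \frac{9}{4263737} + \frac{413487484929}{960848} = \frac{1763001888537367305}{4096803168976}$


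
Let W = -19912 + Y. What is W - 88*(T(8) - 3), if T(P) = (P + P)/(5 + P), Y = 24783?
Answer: 65347/13 ≈ 5026.7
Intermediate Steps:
T(P) = 2*P/(5 + P) (T(P) = (2*P)/(5 + P) = 2*P/(5 + P))
W = 4871 (W = -19912 + 24783 = 4871)
W - 88*(T(8) - 3) = 4871 - 88*(2*8/(5 + 8) - 3) = 4871 - 88*(2*8/13 - 3) = 4871 - 88*(2*8*(1/13) - 3) = 4871 - 88*(16/13 - 3) = 4871 - 88*(-23/13) = 4871 + 2024/13 = 65347/13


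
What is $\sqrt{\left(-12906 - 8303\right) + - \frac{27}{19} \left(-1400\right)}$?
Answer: $\frac{i \sqrt{6938249}}{19} \approx 138.63 i$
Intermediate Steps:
$\sqrt{\left(-12906 - 8303\right) + - \frac{27}{19} \left(-1400\right)} = \sqrt{\left(-12906 - 8303\right) + \left(-27\right) \frac{1}{19} \left(-1400\right)} = \sqrt{-21209 - - \frac{37800}{19}} = \sqrt{-21209 + \frac{37800}{19}} = \sqrt{- \frac{365171}{19}} = \frac{i \sqrt{6938249}}{19}$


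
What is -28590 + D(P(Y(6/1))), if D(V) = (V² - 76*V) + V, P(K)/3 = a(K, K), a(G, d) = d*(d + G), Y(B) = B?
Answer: 1866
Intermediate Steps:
a(G, d) = d*(G + d)
P(K) = 6*K² (P(K) = 3*(K*(K + K)) = 3*(K*(2*K)) = 3*(2*K²) = 6*K²)
D(V) = V² - 75*V
-28590 + D(P(Y(6/1))) = -28590 + (6*(6/1)²)*(-75 + 6*(6/1)²) = -28590 + (6*(6*1)²)*(-75 + 6*(6*1)²) = -28590 + (6*6²)*(-75 + 6*6²) = -28590 + (6*36)*(-75 + 6*36) = -28590 + 216*(-75 + 216) = -28590 + 216*141 = -28590 + 30456 = 1866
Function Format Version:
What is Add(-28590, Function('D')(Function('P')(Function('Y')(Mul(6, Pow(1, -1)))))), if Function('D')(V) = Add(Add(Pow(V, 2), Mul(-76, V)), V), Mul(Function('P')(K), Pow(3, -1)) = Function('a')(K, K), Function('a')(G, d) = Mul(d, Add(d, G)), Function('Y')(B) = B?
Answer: 1866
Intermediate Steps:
Function('a')(G, d) = Mul(d, Add(G, d))
Function('P')(K) = Mul(6, Pow(K, 2)) (Function('P')(K) = Mul(3, Mul(K, Add(K, K))) = Mul(3, Mul(K, Mul(2, K))) = Mul(3, Mul(2, Pow(K, 2))) = Mul(6, Pow(K, 2)))
Function('D')(V) = Add(Pow(V, 2), Mul(-75, V))
Add(-28590, Function('D')(Function('P')(Function('Y')(Mul(6, Pow(1, -1)))))) = Add(-28590, Mul(Mul(6, Pow(Mul(6, Pow(1, -1)), 2)), Add(-75, Mul(6, Pow(Mul(6, Pow(1, -1)), 2))))) = Add(-28590, Mul(Mul(6, Pow(Mul(6, 1), 2)), Add(-75, Mul(6, Pow(Mul(6, 1), 2))))) = Add(-28590, Mul(Mul(6, Pow(6, 2)), Add(-75, Mul(6, Pow(6, 2))))) = Add(-28590, Mul(Mul(6, 36), Add(-75, Mul(6, 36)))) = Add(-28590, Mul(216, Add(-75, 216))) = Add(-28590, Mul(216, 141)) = Add(-28590, 30456) = 1866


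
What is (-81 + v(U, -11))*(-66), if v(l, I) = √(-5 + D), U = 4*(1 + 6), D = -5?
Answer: 5346 - 66*I*√10 ≈ 5346.0 - 208.71*I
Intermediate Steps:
U = 28 (U = 4*7 = 28)
v(l, I) = I*√10 (v(l, I) = √(-5 - 5) = √(-10) = I*√10)
(-81 + v(U, -11))*(-66) = (-81 + I*√10)*(-66) = 5346 - 66*I*√10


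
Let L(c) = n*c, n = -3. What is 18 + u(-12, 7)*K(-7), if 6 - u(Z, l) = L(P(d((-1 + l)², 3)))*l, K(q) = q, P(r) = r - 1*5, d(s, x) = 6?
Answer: -171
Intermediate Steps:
P(r) = -5 + r (P(r) = r - 5 = -5 + r)
L(c) = -3*c
u(Z, l) = 6 + 3*l (u(Z, l) = 6 - (-3*(-5 + 6))*l = 6 - (-3*1)*l = 6 - (-3)*l = 6 + 3*l)
18 + u(-12, 7)*K(-7) = 18 + (6 + 3*7)*(-7) = 18 + (6 + 21)*(-7) = 18 + 27*(-7) = 18 - 189 = -171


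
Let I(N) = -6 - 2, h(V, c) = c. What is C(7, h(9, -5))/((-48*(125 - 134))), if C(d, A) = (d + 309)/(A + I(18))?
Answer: -79/1404 ≈ -0.056268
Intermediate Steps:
I(N) = -8
C(d, A) = (309 + d)/(-8 + A) (C(d, A) = (d + 309)/(A - 8) = (309 + d)/(-8 + A))
C(7, h(9, -5))/((-48*(125 - 134))) = ((309 + 7)/(-8 - 5))/((-48*(125 - 134))) = (316/(-13))/((-48*(-9))) = -1/13*316/432 = -316/13*1/432 = -79/1404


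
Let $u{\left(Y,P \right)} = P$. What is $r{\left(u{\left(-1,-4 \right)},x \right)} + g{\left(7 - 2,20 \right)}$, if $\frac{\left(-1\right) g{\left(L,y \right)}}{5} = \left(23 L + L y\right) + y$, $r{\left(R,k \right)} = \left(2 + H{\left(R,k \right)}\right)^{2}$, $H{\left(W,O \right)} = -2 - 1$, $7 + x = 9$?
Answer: $-1174$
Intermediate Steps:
$x = 2$ ($x = -7 + 9 = 2$)
$H{\left(W,O \right)} = -3$ ($H{\left(W,O \right)} = -2 - 1 = -3$)
$r{\left(R,k \right)} = 1$ ($r{\left(R,k \right)} = \left(2 - 3\right)^{2} = \left(-1\right)^{2} = 1$)
$g{\left(L,y \right)} = - 115 L - 5 y - 5 L y$ ($g{\left(L,y \right)} = - 5 \left(\left(23 L + L y\right) + y\right) = - 5 \left(y + 23 L + L y\right) = - 115 L - 5 y - 5 L y$)
$r{\left(u{\left(-1,-4 \right)},x \right)} + g{\left(7 - 2,20 \right)} = 1 - \left(100 + 115 \left(7 - 2\right) + 5 \left(7 - 2\right) 20\right) = 1 - \left(675 + 500\right) = 1 - 1175 = -1174$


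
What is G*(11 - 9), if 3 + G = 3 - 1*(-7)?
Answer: 14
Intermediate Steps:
G = 7 (G = -3 + (3 - 1*(-7)) = -3 + (3 + 7) = -3 + 10 = 7)
G*(11 - 9) = 7*(11 - 9) = 7*2 = 14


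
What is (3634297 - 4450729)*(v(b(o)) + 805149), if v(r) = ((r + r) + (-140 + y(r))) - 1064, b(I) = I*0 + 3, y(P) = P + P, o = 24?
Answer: -656376221424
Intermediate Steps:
y(P) = 2*P
b(I) = 3 (b(I) = 0 + 3 = 3)
v(r) = -1204 + 4*r (v(r) = ((r + r) + (-140 + 2*r)) - 1064 = (2*r + (-140 + 2*r)) - 1064 = (-140 + 4*r) - 1064 = -1204 + 4*r)
(3634297 - 4450729)*(v(b(o)) + 805149) = (3634297 - 4450729)*((-1204 + 4*3) + 805149) = -816432*((-1204 + 12) + 805149) = -816432*(-1192 + 805149) = -816432*803957 = -656376221424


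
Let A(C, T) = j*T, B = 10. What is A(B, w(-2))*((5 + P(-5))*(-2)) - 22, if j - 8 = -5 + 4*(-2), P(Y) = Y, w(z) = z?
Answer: -22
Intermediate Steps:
j = -5 (j = 8 + (-5 + 4*(-2)) = 8 + (-5 - 8) = 8 - 13 = -5)
A(C, T) = -5*T
A(B, w(-2))*((5 + P(-5))*(-2)) - 22 = (-5*(-2))*((5 - 5)*(-2)) - 22 = 10*(0*(-2)) - 22 = 10*0 - 22 = 0 - 22 = -22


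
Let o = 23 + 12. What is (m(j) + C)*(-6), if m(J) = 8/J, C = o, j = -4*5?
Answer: -1038/5 ≈ -207.60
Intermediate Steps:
j = -20
o = 35
C = 35
(m(j) + C)*(-6) = (8/(-20) + 35)*(-6) = (8*(-1/20) + 35)*(-6) = (-⅖ + 35)*(-6) = (173/5)*(-6) = -1038/5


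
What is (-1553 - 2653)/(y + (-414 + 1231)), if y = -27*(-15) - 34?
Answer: -701/198 ≈ -3.5404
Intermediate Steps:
y = 371 (y = 405 - 34 = 371)
(-1553 - 2653)/(y + (-414 + 1231)) = (-1553 - 2653)/(371 + (-414 + 1231)) = -4206/(371 + 817) = -4206/1188 = -4206*1/1188 = -701/198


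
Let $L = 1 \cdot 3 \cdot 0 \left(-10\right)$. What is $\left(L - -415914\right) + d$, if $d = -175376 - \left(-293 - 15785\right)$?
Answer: $256616$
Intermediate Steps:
$L = 0$ ($L = 3 \cdot 0 \left(-10\right) = 0 \left(-10\right) = 0$)
$d = -159298$ ($d = -175376 - \left(-293 - 15785\right) = -175376 - -16078 = -175376 + 16078 = -159298$)
$\left(L - -415914\right) + d = \left(0 - -415914\right) - 159298 = \left(0 + 415914\right) - 159298 = 415914 - 159298 = 256616$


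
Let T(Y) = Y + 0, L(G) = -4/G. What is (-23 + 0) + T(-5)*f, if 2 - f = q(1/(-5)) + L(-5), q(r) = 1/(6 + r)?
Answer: -816/29 ≈ -28.138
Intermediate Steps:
f = 149/145 (f = 2 - (1/(6 + 1/(-5)) - 4/(-5)) = 2 - (1/(6 - 1/5) - 4*(-1/5)) = 2 - (1/(29/5) + 4/5) = 2 - (5/29 + 4/5) = 2 - 1*141/145 = 2 - 141/145 = 149/145 ≈ 1.0276)
T(Y) = Y
(-23 + 0) + T(-5)*f = (-23 + 0) - 5*149/145 = -23 - 149/29 = -816/29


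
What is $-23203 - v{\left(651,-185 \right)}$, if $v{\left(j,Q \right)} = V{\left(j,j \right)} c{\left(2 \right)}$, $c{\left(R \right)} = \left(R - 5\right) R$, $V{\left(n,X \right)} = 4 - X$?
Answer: $-27085$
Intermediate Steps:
$c{\left(R \right)} = R \left(-5 + R\right)$ ($c{\left(R \right)} = \left(-5 + R\right) R = R \left(-5 + R\right)$)
$v{\left(j,Q \right)} = -24 + 6 j$ ($v{\left(j,Q \right)} = \left(4 - j\right) 2 \left(-5 + 2\right) = \left(4 - j\right) 2 \left(-3\right) = \left(4 - j\right) \left(-6\right) = -24 + 6 j$)
$-23203 - v{\left(651,-185 \right)} = -23203 - \left(-24 + 6 \cdot 651\right) = -23203 - \left(-24 + 3906\right) = -23203 - 3882 = -27085$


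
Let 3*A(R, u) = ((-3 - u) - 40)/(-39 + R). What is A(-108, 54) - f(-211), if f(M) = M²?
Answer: -19633664/441 ≈ -44521.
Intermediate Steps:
A(R, u) = (-43 - u)/(3*(-39 + R)) (A(R, u) = (((-3 - u) - 40)/(-39 + R))/3 = ((-43 - u)/(-39 + R))/3 = (-43 - u)/(3*(-39 + R)))
A(-108, 54) - f(-211) = (-43 - 1*54)/(3*(-39 - 108)) - 1*(-211)² = (⅓)*(-43 - 54)/(-147) - 1*44521 = (⅓)*(-1/147)*(-97) - 44521 = 97/441 - 44521 = -19633664/441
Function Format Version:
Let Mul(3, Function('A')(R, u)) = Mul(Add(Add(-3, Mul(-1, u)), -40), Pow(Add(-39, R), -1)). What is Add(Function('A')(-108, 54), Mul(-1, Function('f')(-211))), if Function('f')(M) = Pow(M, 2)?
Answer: Rational(-19633664, 441) ≈ -44521.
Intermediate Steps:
Function('A')(R, u) = Mul(Rational(1, 3), Pow(Add(-39, R), -1), Add(-43, Mul(-1, u))) (Function('A')(R, u) = Mul(Rational(1, 3), Mul(Add(Add(-3, Mul(-1, u)), -40), Pow(Add(-39, R), -1))) = Mul(Rational(1, 3), Mul(Add(-43, Mul(-1, u)), Pow(Add(-39, R), -1))) = Mul(Rational(1, 3), Mul(Pow(Add(-39, R), -1), Add(-43, Mul(-1, u)))) = Mul(Rational(1, 3), Pow(Add(-39, R), -1), Add(-43, Mul(-1, u))))
Add(Function('A')(-108, 54), Mul(-1, Function('f')(-211))) = Add(Mul(Rational(1, 3), Pow(Add(-39, -108), -1), Add(-43, Mul(-1, 54))), Mul(-1, Pow(-211, 2))) = Add(Mul(Rational(1, 3), Pow(-147, -1), Add(-43, -54)), Mul(-1, 44521)) = Add(Mul(Rational(1, 3), Rational(-1, 147), -97), -44521) = Add(Rational(97, 441), -44521) = Rational(-19633664, 441)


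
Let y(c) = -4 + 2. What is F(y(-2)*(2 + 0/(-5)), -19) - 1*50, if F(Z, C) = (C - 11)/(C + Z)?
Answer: -1120/23 ≈ -48.696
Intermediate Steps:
y(c) = -2
F(Z, C) = (-11 + C)/(C + Z)
F(y(-2)*(2 + 0/(-5)), -19) - 1*50 = (-11 - 19)/(-19 - 2*(2 + 0/(-5))) - 1*50 = -30/(-19 - 2*(2 + 0*(-⅕))) - 50 = -30/(-19 - 2*(2 + 0)) - 50 = -30/(-19 - 2*2) - 50 = -30/(-19 - 4) - 50 = -30/(-23) - 50 = -1/23*(-30) - 50 = 30/23 - 50 = -1120/23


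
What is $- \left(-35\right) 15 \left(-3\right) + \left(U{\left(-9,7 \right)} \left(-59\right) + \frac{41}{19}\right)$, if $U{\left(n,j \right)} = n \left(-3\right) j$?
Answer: $- \frac{241753}{19} \approx -12724.0$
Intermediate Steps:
$U{\left(n,j \right)} = - 3 j n$ ($U{\left(n,j \right)} = - 3 n j = - 3 j n$)
$- \left(-35\right) 15 \left(-3\right) + \left(U{\left(-9,7 \right)} \left(-59\right) + \frac{41}{19}\right) = - \left(-35\right) 15 \left(-3\right) + \left(\left(-3\right) 7 \left(-9\right) \left(-59\right) + \frac{41}{19}\right) = - \left(-525\right) \left(-3\right) + \left(189 \left(-59\right) + 41 \cdot \frac{1}{19}\right) = \left(-1\right) 1575 + \left(-11151 + \frac{41}{19}\right) = -1575 - \frac{211828}{19} = - \frac{241753}{19}$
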